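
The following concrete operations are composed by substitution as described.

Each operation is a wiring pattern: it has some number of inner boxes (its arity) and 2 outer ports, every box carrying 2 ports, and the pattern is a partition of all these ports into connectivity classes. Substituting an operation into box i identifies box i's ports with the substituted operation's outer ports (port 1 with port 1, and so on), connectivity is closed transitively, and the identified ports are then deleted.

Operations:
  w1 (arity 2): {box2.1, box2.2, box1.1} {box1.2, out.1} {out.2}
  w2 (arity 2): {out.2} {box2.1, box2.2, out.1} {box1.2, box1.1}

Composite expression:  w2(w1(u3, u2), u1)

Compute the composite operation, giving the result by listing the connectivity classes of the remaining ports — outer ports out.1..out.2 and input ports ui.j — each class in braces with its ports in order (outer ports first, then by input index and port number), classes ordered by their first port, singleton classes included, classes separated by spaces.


{out.1, u1.1, u1.2} {out.2} {u2.1, u2.2, u3.1} {u3.2}

Substituting into w2 glues patterns; closure does the rest.
after w1, the pattern on (u3, u2) reads {out.1, u3.2} {out.2} {u2.1, u2.2, u3.1} (out.j = its outer ports)
after w2, the pattern on (u3, u2, u1) reads {out.1, u1.1, u1.2} {out.2} {u2.1, u2.2, u3.1} {u3.2} (out.j = its outer ports)


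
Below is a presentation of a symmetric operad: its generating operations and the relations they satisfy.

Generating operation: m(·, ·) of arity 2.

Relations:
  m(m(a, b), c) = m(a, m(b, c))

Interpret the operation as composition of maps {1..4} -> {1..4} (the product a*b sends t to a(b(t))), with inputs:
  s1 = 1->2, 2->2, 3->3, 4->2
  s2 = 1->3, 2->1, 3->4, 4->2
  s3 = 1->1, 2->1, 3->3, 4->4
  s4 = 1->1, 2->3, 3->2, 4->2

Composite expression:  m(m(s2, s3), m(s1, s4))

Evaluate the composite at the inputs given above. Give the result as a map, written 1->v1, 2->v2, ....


m(s2, s3) = 1->3, 2->3, 3->4, 4->2
m(s1, s4) = 1->2, 2->3, 3->2, 4->2
m(m(s2, s3), m(s1, s4)) = 1->3, 2->4, 3->3, 4->3

1->3, 2->4, 3->3, 4->3


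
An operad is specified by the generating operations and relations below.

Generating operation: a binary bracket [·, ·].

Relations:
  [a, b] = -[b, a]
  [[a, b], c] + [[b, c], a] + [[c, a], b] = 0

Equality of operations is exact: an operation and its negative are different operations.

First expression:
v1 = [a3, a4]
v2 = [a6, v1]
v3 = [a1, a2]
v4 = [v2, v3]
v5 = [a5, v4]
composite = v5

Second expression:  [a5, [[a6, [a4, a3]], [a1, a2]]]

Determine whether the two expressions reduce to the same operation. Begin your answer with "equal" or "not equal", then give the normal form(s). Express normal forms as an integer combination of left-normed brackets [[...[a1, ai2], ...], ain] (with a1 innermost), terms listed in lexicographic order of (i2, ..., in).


not equal — first -[[[[[a1, a2], a3], a4], a6], a5] + [[[[[a1, a2], a4], a3], a6], a5] + [[[[[a1, a2], a6], a3], a4], a5] - [[[[[a1, a2], a6], a4], a3], a5], second [[[[[a1, a2], a3], a4], a6], a5] - [[[[[a1, a2], a4], a3], a6], a5] - [[[[[a1, a2], a6], a3], a4], a5] + [[[[[a1, a2], a6], a4], a3], a5]

The first composite normalizes to -[[[[[a1, a2], a3], a4], a6], a5] + [[[[[a1, a2], a4], a3], a6], a5] + [[[[[a1, a2], a6], a3], a4], a5] - [[[[[a1, a2], a6], a4], a3], a5]
The second composite normalizes to [[[[[a1, a2], a3], a4], a6], a5] - [[[[[a1, a2], a4], a3], a6], a5] - [[[[[a1, a2], a6], a3], a4], a5] + [[[[[a1, a2], a6], a4], a3], a5]
Distinct normal forms: not equal.


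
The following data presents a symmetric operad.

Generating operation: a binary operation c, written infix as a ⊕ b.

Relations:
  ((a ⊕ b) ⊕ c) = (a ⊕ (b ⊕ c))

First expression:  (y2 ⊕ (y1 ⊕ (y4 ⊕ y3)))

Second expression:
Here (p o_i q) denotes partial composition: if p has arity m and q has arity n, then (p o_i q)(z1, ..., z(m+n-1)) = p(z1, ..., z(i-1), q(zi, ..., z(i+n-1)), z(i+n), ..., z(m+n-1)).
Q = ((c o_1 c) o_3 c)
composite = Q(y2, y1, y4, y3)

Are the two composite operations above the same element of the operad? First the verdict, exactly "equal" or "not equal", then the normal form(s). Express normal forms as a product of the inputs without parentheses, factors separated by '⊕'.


equal; both compose to y2 ⊕ y1 ⊕ y4 ⊕ y3

The first expression, normalized: y2 ⊕ y1 ⊕ y4 ⊕ y3
The second expression, normalized: y2 ⊕ y1 ⊕ y4 ⊕ y3
The forms coincide; equal.


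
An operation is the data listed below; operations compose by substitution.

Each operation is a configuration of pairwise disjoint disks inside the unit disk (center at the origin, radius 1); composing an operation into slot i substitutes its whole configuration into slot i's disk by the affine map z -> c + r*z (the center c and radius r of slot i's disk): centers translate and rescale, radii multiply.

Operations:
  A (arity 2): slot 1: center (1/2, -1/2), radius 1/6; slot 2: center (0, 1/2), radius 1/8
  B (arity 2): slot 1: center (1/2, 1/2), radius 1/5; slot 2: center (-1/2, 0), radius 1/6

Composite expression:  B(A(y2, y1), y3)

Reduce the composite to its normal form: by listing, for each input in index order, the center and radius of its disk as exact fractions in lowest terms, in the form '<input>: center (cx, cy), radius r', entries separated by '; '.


Nesting under B composes maps z -> c + r*z down each y-path.
for y2, the 2-step affine chain lands on center (3/5, 2/5), radius 1/30
for y1, the 2-step affine chain lands on center (1/2, 3/5), radius 1/40
for y3, the 1-step affine chain lands on center (-1/2, 0), radius 1/6

y1: center (1/2, 3/5), radius 1/40; y2: center (3/5, 2/5), radius 1/30; y3: center (-1/2, 0), radius 1/6


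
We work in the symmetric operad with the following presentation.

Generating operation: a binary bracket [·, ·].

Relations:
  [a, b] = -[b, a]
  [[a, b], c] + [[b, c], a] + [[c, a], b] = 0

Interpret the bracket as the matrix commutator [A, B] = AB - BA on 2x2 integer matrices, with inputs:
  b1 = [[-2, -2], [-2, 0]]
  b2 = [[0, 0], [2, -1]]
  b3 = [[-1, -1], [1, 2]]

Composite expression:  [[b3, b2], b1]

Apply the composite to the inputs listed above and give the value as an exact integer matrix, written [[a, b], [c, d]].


[[12, 10], [-22, -12]]

[b3, b2] = [[-2, 1], [7, 2]]
[[b3, b2], b1] = [[12, 10], [-22, -12]]


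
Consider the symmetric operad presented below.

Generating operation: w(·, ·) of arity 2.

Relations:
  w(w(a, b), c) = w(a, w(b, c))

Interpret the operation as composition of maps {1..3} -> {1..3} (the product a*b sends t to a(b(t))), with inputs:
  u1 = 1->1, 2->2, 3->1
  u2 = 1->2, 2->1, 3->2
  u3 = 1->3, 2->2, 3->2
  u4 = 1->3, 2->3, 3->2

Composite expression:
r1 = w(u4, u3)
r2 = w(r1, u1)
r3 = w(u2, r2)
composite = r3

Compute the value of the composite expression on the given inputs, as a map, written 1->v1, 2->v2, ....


1->1, 2->2, 3->1

w(u4, u3) = 1->2, 2->3, 3->3
w(w(u4, u3), u1) = 1->2, 2->3, 3->2
w(u2, w(w(u4, u3), u1)) = 1->1, 2->2, 3->1


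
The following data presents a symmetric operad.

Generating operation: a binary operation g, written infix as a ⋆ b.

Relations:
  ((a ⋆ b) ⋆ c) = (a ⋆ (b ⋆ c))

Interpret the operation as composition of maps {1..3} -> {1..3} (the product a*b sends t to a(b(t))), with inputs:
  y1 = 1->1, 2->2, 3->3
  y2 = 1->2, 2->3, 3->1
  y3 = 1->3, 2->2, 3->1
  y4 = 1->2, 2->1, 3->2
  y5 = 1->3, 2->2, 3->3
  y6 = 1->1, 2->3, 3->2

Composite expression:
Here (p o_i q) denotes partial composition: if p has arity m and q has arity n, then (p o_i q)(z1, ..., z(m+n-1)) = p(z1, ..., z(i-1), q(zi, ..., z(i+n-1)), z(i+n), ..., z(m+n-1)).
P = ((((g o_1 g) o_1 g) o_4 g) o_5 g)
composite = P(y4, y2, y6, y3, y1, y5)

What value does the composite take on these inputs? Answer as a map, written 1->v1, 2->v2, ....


(y4 ⋆ y2) = 1->1, 2->2, 3->2
((y4 ⋆ y2) ⋆ y6) = 1->1, 2->2, 3->2
(y1 ⋆ y5) = 1->3, 2->2, 3->3
(y3 ⋆ (y1 ⋆ y5)) = 1->1, 2->2, 3->1
(((y4 ⋆ y2) ⋆ y6) ⋆ (y3 ⋆ (y1 ⋆ y5))) = 1->1, 2->2, 3->1

1->1, 2->2, 3->1


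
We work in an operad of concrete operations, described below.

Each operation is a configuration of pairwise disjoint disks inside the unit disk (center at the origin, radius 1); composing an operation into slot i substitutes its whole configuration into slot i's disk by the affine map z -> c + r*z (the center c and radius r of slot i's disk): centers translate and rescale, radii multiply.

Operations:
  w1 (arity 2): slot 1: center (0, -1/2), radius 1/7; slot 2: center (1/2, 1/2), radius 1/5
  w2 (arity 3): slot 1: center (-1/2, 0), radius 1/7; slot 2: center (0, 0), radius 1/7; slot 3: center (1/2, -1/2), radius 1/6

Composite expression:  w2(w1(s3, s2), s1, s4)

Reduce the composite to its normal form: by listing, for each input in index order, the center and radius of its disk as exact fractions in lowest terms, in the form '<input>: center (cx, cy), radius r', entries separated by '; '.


s1: center (0, 0), radius 1/7; s2: center (-3/7, 1/14), radius 1/35; s3: center (-1/2, -1/14), radius 1/49; s4: center (1/2, -1/2), radius 1/6

Affine substitution under w2: radii multiply and s-centers shift.
tracing s3 down its 2-map path: center (-1/2, -1/14), radius 1/49
tracing s2 down its 2-map path: center (-3/7, 1/14), radius 1/35
tracing s1 down its 1-map path: center (0, 0), radius 1/7
tracing s4 down its 1-map path: center (1/2, -1/2), radius 1/6


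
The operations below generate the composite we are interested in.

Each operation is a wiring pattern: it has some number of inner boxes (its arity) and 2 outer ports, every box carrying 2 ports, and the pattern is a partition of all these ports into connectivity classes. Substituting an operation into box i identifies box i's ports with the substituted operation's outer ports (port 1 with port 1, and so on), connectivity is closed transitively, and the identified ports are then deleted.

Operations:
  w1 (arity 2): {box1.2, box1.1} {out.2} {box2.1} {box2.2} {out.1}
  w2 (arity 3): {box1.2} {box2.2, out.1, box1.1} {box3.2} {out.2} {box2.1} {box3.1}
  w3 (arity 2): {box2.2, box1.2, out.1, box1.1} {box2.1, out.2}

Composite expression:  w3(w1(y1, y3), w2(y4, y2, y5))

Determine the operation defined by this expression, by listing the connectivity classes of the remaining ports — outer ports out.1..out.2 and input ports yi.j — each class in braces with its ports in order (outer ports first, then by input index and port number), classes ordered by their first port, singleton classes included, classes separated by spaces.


{out.1} {out.2, y2.2, y4.1} {y1.1, y1.2} {y2.1} {y3.1} {y3.2} {y4.2} {y5.1} {y5.2}

Reachability decides: close wires over w3-identified ports.
the subtree at w1 composes to {out.1} {out.2} {y1.1, y1.2} {y3.1} {y3.2} on (y1, y3); out.j = own outer ports
the subtree at w2 composes to {out.1, y2.2, y4.1} {out.2} {y2.1} {y4.2} {y5.1} {y5.2} on (y4, y2, y5); out.j = own outer ports
the subtree at w3 composes to {out.1} {out.2, y2.2, y4.1} {y1.1, y1.2} {y2.1} {y3.1} {y3.2} {y4.2} {y5.1} {y5.2} on (y1, y3, y4, y2, y5); out.j = own outer ports


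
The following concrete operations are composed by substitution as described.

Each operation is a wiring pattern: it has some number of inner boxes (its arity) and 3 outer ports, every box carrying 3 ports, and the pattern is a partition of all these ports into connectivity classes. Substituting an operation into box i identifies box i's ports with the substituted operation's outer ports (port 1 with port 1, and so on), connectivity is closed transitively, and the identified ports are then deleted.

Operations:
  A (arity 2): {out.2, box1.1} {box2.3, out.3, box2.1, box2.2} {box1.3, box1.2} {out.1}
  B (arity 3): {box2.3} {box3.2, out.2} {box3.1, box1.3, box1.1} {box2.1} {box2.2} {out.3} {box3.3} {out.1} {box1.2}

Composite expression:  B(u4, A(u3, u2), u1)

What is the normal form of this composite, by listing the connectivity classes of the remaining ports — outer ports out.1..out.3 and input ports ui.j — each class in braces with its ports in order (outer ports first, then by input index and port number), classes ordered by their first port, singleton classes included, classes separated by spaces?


{out.1} {out.2, u1.2} {out.3} {u1.1, u4.1, u4.3} {u1.3} {u2.1, u2.2, u2.3} {u3.1} {u3.2, u3.3} {u4.2}

Reachability decides: close wires over B-identified ports.
after A, the pattern on (u3, u2) reads {out.1} {out.2, u3.1} {out.3, u2.1, u2.2, u2.3} {u3.2, u3.3} (out.j = its outer ports)
after B, the pattern on (u4, u3, u2, u1) reads {out.1} {out.2, u1.2} {out.3} {u1.1, u4.1, u4.3} {u1.3} {u2.1, u2.2, u2.3} {u3.1} {u3.2, u3.3} {u4.2} (out.j = its outer ports)


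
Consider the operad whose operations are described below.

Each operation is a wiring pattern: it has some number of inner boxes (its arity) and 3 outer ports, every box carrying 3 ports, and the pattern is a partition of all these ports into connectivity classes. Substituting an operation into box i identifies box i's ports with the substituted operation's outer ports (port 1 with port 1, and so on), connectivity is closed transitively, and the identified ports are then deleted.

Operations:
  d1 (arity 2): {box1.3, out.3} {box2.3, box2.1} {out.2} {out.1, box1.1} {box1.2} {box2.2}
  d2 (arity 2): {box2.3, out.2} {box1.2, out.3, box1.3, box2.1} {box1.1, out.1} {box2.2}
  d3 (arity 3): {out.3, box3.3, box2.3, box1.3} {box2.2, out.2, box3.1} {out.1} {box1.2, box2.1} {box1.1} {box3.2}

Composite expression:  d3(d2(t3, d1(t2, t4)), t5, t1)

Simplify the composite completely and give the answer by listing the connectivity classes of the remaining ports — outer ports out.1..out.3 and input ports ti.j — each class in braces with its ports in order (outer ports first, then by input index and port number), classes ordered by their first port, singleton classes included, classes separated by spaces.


{out.1} {out.2, t1.1, t5.2} {out.3, t1.3, t2.1, t3.2, t3.3, t5.3} {t1.2} {t2.2} {t2.3, t5.1} {t3.1} {t4.1, t4.3} {t4.2}


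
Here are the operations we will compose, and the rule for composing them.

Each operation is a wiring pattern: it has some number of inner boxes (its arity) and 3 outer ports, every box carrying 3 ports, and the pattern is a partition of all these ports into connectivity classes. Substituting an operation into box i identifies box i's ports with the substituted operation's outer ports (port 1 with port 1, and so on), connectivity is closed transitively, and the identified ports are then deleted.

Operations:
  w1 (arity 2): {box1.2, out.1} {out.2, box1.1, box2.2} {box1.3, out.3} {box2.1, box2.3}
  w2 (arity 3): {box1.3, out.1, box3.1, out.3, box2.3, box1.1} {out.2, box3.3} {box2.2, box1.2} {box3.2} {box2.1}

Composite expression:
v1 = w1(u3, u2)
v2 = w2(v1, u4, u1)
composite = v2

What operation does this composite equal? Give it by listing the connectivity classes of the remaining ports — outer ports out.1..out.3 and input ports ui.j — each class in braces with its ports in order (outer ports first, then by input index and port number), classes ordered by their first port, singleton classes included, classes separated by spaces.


{out.1, out.3, u1.1, u3.2, u3.3, u4.3} {out.2, u1.3} {u1.2} {u2.1, u2.3} {u2.2, u3.1, u4.2} {u4.1}

Substituting into w2 glues patterns; closure does the rest.
stage w1: inputs (u3, u2), connectivity {out.1, u3.2} {out.2, u2.2, u3.1} {out.3, u3.3} {u2.1, u2.3}, out.j its boundary
stage w2: inputs (u3, u2, u4, u1), connectivity {out.1, out.3, u1.1, u3.2, u3.3, u4.3} {out.2, u1.3} {u1.2} {u2.1, u2.3} {u2.2, u3.1, u4.2} {u4.1}, out.j its boundary


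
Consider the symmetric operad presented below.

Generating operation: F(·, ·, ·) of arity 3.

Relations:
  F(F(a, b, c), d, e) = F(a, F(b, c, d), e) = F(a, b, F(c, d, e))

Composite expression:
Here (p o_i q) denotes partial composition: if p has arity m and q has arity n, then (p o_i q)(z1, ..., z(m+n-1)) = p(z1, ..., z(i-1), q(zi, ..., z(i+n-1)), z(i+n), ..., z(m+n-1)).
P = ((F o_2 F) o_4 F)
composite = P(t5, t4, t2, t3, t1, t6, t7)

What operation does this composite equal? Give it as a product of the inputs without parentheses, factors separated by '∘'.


t5 ∘ t4 ∘ t2 ∘ t3 ∘ t1 ∘ t6 ∘ t7

Associativity of F dissolves the nesting; only the t-input order survives.
F(t3, t1, t6) flattens to t3 ∘ t1 ∘ t6
F(t4, t2, F(t3, t1, t6)) flattens to t4 ∘ t2 ∘ t3 ∘ t1 ∘ t6
F(t5, F(t4, t2, F(t3, t1, t6)), t7) flattens to t5 ∘ t4 ∘ t2 ∘ t3 ∘ t1 ∘ t6 ∘ t7


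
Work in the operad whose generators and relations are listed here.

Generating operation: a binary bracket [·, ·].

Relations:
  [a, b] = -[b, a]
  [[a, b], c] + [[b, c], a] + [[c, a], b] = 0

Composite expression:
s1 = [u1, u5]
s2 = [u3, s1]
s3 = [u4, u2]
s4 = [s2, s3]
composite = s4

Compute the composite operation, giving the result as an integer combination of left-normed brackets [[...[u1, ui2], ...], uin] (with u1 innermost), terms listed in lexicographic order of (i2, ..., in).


Left-normed coefficients sit on the u1-initial expansion words.
Composite bracket: [[u3, [u1, u5]], [u4, u2]]
The bracket unfolds into 16 signed words via [a, b] = ab - ba (2^4 = 16).
Coefficients come from the u1-initial words:
  from u1u5u3u2u4, sign +1: term +[[[[u1, u5], u3], u2], u4]
  from u1u5u3u4u2, sign -1: term -[[[[u1, u5], u3], u4], u2]

[[[[u1, u5], u3], u2], u4] - [[[[u1, u5], u3], u4], u2]


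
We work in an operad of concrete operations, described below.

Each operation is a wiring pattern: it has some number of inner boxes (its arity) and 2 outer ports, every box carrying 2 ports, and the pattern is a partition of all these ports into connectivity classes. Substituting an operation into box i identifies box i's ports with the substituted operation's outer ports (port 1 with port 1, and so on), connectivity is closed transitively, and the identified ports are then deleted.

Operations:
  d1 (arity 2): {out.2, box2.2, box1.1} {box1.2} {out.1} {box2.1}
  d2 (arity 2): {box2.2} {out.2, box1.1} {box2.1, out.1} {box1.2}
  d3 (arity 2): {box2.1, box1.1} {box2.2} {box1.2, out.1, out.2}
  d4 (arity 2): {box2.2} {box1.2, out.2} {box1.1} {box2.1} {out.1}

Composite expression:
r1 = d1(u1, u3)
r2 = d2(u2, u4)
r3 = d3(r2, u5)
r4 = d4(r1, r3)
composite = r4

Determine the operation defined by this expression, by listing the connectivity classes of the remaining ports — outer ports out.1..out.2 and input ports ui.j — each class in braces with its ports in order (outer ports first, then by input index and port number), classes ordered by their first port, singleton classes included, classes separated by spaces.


Two ports join when wires chain via d4-identified ports.
after d1, the pattern on (u1, u3) reads {out.1} {out.2, u1.1, u3.2} {u1.2} {u3.1} (out.j = its outer ports)
after d2, the pattern on (u2, u4) reads {out.1, u4.1} {out.2, u2.1} {u2.2} {u4.2} (out.j = its outer ports)
after d3, the pattern on (u2, u4, u5) reads {out.1, out.2, u2.1} {u2.2} {u4.1, u5.1} {u4.2} {u5.2} (out.j = its outer ports)
after d4, the pattern on (u1, u3, u2, u4, u5) reads {out.1} {out.2, u1.1, u3.2} {u1.2} {u2.1} {u2.2} {u3.1} {u4.1, u5.1} {u4.2} {u5.2} (out.j = its outer ports)

{out.1} {out.2, u1.1, u3.2} {u1.2} {u2.1} {u2.2} {u3.1} {u4.1, u5.1} {u4.2} {u5.2}


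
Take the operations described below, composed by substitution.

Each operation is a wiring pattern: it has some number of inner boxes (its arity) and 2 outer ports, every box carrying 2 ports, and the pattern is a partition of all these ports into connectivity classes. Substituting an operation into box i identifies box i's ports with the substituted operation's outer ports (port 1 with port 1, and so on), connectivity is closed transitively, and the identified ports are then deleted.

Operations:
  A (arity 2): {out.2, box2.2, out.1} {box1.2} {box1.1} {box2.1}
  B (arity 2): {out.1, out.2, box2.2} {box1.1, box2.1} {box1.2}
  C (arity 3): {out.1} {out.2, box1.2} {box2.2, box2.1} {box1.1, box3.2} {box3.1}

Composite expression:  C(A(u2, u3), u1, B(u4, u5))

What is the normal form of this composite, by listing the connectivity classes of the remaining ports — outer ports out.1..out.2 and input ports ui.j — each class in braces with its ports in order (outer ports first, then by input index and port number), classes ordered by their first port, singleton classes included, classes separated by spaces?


{out.1} {out.2, u3.2, u5.2} {u1.1, u1.2} {u2.1} {u2.2} {u3.1} {u4.1, u5.1} {u4.2}

Two ports join when wires chain via C-identified ports.
after A, the pattern on (u2, u3) reads {out.1, out.2, u3.2} {u2.1} {u2.2} {u3.1} (out.j = its outer ports)
after B, the pattern on (u4, u5) reads {out.1, out.2, u5.2} {u4.1, u5.1} {u4.2} (out.j = its outer ports)
after C, the pattern on (u2, u3, u1, u4, u5) reads {out.1} {out.2, u3.2, u5.2} {u1.1, u1.2} {u2.1} {u2.2} {u3.1} {u4.1, u5.1} {u4.2} (out.j = its outer ports)


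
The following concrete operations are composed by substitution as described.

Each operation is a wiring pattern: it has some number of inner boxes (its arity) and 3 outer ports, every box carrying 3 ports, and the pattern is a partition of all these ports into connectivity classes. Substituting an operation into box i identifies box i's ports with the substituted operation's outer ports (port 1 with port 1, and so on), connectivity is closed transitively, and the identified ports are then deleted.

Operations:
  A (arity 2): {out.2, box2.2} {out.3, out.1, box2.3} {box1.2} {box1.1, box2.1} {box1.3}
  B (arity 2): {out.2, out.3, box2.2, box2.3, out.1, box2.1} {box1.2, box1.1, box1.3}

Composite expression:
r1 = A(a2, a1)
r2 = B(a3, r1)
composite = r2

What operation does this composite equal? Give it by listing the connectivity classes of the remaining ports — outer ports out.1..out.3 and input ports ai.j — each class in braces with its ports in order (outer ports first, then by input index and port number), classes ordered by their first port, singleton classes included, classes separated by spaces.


Substituting into B glues patterns; closure does the rest.
after A, the pattern on (a2, a1) reads {out.1, out.3, a1.3} {out.2, a1.2} {a1.1, a2.1} {a2.2} {a2.3} (out.j = its outer ports)
after B, the pattern on (a3, a2, a1) reads {out.1, out.2, out.3, a1.2, a1.3} {a1.1, a2.1} {a2.2} {a2.3} {a3.1, a3.2, a3.3} (out.j = its outer ports)

{out.1, out.2, out.3, a1.2, a1.3} {a1.1, a2.1} {a2.2} {a2.3} {a3.1, a3.2, a3.3}


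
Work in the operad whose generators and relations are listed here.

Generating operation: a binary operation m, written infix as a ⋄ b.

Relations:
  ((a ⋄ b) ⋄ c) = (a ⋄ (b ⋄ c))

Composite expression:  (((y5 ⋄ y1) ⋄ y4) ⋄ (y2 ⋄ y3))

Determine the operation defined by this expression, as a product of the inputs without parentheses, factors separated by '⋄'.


y5 ⋄ y1 ⋄ y4 ⋄ y2 ⋄ y3

The m-tree's shape is irrelevant; the y-reading-order decides.
(y5 ⋄ y1) spells out as y5 ⋄ y1
((y5 ⋄ y1) ⋄ y4) spells out as y5 ⋄ y1 ⋄ y4
(y2 ⋄ y3) spells out as y2 ⋄ y3
(((y5 ⋄ y1) ⋄ y4) ⋄ (y2 ⋄ y3)) spells out as y5 ⋄ y1 ⋄ y4 ⋄ y2 ⋄ y3


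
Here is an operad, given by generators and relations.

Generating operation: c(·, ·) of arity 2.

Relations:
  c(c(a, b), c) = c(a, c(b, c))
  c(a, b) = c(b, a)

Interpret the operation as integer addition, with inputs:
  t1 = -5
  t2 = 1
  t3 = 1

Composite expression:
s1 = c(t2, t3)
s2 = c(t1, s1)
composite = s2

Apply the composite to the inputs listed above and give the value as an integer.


-3

c(t2, t3) = 2
c(t1, c(t2, t3)) = -3


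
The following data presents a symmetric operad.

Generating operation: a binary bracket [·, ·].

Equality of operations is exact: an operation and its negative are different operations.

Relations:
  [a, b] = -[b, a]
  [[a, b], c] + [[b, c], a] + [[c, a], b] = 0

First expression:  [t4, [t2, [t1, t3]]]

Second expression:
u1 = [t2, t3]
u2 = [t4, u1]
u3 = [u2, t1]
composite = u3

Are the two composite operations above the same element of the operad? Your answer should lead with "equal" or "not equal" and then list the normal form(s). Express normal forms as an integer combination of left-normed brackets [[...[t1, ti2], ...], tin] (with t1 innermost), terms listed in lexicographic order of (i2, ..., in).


not equal — first [[[t1, t3], t2], t4], second [[[t1, t2], t3], t4] - [[[t1, t3], t2], t4] - [[[t1, t4], t2], t3] + [[[t1, t4], t3], t2]

Normal form of the first expression: [[[t1, t3], t2], t4]
Normal form of the second expression: [[[t1, t2], t3], t4] - [[[t1, t3], t2], t4] - [[[t1, t4], t2], t3] + [[[t1, t4], t3], t2]
They disagree, so not equal.


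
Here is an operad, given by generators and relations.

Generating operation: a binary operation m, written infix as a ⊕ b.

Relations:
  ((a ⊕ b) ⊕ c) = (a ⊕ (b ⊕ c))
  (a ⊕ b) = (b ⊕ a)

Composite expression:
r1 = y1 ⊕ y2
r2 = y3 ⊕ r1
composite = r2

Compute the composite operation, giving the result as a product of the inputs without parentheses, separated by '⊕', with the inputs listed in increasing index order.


y1 ⊕ y2 ⊕ y3

With m associative and commutative, the y-input set is all that matters.
(y1 ⊕ y2) reduces to y1 ⊕ y2
(y3 ⊕ (y1 ⊕ y2)) reduces to y3 ⊕ y1 ⊕ y2
rearranged into index order: y1 ⊕ y2 ⊕ y3


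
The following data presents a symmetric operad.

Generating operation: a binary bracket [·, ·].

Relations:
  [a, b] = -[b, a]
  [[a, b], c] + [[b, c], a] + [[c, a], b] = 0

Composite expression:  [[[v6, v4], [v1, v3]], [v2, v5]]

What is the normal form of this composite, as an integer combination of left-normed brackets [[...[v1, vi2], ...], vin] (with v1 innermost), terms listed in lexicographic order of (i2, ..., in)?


Left-normed coefficients sit on the v1-initial expansion words.
Composite bracket: [[[v6, v4], [v1, v3]], [v2, v5]]
Applying ab - ba throughout gives 32 signed words (2^5 = 32).
Only words starting with v1 matter:
  sign of v1v3v4v6v2v5 is +1, so it contributes +[[[[[v1, v3], v4], v6], v2], v5]
  sign of v1v3v4v6v5v2 is -1, so it contributes -[[[[[v1, v3], v4], v6], v5], v2]
  sign of v1v3v6v4v2v5 is -1, so it contributes -[[[[[v1, v3], v6], v4], v2], v5]
  sign of v1v3v6v4v5v2 is +1, so it contributes +[[[[[v1, v3], v6], v4], v5], v2]

[[[[[v1, v3], v4], v6], v2], v5] - [[[[[v1, v3], v4], v6], v5], v2] - [[[[[v1, v3], v6], v4], v2], v5] + [[[[[v1, v3], v6], v4], v5], v2]


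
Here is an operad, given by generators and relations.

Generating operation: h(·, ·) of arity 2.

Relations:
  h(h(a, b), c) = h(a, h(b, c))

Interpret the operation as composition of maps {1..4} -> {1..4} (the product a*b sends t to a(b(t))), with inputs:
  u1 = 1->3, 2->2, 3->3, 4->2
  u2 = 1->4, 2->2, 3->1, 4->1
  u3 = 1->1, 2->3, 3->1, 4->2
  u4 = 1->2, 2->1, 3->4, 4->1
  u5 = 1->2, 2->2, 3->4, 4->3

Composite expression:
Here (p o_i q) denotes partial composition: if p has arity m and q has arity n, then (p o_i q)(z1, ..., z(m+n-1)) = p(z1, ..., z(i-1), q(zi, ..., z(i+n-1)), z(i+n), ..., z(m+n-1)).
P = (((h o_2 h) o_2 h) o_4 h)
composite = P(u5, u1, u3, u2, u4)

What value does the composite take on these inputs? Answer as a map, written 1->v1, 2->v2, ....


1->4, 2->2, 3->4, 4->2

h(u1, u3) = 1->3, 2->3, 3->3, 4->2
h(u2, u4) = 1->2, 2->4, 3->1, 4->4
h(h(u1, u3), h(u2, u4)) = 1->3, 2->2, 3->3, 4->2
h(u5, h(h(u1, u3), h(u2, u4))) = 1->4, 2->2, 3->4, 4->2


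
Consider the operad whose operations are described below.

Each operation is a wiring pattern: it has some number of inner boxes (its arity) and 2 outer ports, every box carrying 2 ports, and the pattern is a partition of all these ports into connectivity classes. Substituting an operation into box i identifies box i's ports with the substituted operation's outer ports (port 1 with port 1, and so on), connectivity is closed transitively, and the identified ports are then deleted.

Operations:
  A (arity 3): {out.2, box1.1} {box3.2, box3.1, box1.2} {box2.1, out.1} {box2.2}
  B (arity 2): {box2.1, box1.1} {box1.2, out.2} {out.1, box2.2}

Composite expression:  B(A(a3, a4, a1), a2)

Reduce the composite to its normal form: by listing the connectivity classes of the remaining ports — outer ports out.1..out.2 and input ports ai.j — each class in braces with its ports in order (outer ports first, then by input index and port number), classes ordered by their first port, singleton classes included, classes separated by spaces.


Reachability decides: close wires over B-identified ports.
composing A on (a3, a4, a1), with out.j its own outer ports: {out.1, a4.1} {out.2, a3.1} {a1.1, a1.2, a3.2} {a4.2}
composing B on (a3, a4, a1, a2), with out.j its own outer ports: {out.1, a2.2} {out.2, a3.1} {a1.1, a1.2, a3.2} {a2.1, a4.1} {a4.2}

{out.1, a2.2} {out.2, a3.1} {a1.1, a1.2, a3.2} {a2.1, a4.1} {a4.2}


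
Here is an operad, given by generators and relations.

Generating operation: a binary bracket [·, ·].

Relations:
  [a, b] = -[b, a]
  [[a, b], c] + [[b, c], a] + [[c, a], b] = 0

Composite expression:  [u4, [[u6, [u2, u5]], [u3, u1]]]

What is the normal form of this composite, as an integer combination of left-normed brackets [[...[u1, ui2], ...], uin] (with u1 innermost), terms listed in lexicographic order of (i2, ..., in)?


[[[[[u1, u3], u2], u5], u6], u4] - [[[[[u1, u3], u5], u2], u6], u4] - [[[[[u1, u3], u6], u2], u5], u4] + [[[[[u1, u3], u6], u5], u2], u4]


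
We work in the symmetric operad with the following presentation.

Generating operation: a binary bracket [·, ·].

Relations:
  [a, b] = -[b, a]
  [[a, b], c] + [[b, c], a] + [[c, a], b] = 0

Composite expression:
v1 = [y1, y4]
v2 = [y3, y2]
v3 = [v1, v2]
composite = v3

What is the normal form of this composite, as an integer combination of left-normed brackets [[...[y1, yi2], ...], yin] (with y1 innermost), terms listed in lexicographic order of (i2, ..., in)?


Skip Jacobi rewriting: expand, keep y1-initial words, read off terms.
Composite bracket: [[y1, y4], [y3, y2]]
Each bracket splits as ab - ba, giving 8 signed words (2^3 = 8).
Coefficients come from the y1-initial words:
  from y1y4y2y3, sign -1: term -[[[y1, y4], y2], y3]
  from y1y4y3y2, sign +1: term +[[[y1, y4], y3], y2]

-[[[y1, y4], y2], y3] + [[[y1, y4], y3], y2]


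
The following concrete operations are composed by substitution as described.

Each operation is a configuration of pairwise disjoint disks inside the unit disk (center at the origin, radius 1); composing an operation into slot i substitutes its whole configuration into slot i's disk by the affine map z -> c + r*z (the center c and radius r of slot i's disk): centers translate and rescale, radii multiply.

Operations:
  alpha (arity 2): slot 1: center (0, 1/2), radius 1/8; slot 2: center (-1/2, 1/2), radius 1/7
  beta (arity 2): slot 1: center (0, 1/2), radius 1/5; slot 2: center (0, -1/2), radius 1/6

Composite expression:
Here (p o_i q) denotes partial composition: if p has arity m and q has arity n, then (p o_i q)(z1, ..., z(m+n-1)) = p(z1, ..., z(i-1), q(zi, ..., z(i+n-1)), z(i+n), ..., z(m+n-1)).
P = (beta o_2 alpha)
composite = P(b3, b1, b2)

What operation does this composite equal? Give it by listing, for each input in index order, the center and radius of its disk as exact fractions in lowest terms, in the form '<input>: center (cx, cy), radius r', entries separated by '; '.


b1: center (0, -5/12), radius 1/48; b2: center (-1/12, -5/12), radius 1/42; b3: center (0, 1/2), radius 1/5

Follow each b-input down from beta: c' goes to c + r*c', radius to r*r'.
input b3: applying the 1 nested substitution gives center (0, 1/2), radius 1/5
input b1: applying the 2 nested substitutions gives center (0, -5/12), radius 1/48
input b2: applying the 2 nested substitutions gives center (-1/12, -5/12), radius 1/42


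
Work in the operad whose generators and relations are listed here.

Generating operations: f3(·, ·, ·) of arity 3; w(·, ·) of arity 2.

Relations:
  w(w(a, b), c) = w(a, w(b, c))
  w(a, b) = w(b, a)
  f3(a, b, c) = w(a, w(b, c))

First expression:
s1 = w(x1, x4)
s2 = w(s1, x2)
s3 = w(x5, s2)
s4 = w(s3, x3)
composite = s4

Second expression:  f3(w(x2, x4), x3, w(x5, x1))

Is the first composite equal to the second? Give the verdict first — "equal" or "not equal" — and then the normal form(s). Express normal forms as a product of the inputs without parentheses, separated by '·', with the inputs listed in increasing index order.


equal; the common form is x1 · x2 · x3 · x4 · x5

The first composite normalizes to x1 · x2 · x3 · x4 · x5
The second composite normalizes to x1 · x2 · x3 · x4 · x5
Both agree, so they are equal.


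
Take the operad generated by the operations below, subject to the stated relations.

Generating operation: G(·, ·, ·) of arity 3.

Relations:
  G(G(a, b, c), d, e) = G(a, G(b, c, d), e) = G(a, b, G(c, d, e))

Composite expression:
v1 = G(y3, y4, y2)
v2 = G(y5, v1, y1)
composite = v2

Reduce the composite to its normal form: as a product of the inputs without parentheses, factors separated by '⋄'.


The G-tree's shape is irrelevant; the y-reading-order decides.
G(y3, y4, y2) unparenthesizes to y3 ⋄ y4 ⋄ y2
G(y5, G(y3, y4, y2), y1) unparenthesizes to y5 ⋄ y3 ⋄ y4 ⋄ y2 ⋄ y1

y5 ⋄ y3 ⋄ y4 ⋄ y2 ⋄ y1


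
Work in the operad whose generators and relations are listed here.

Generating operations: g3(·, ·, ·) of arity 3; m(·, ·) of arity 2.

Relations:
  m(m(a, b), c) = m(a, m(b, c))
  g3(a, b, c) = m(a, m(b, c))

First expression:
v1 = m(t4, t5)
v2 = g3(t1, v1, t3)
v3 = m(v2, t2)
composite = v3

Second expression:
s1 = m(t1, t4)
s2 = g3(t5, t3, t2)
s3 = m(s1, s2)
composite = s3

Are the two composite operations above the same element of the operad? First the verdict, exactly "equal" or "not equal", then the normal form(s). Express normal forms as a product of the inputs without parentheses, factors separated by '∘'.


equal; both compose to t1 ∘ t4 ∘ t5 ∘ t3 ∘ t2

The first expression, normalized: t1 ∘ t4 ∘ t5 ∘ t3 ∘ t2
The second expression, normalized: t1 ∘ t4 ∘ t5 ∘ t3 ∘ t2
The normal forms match — equal.


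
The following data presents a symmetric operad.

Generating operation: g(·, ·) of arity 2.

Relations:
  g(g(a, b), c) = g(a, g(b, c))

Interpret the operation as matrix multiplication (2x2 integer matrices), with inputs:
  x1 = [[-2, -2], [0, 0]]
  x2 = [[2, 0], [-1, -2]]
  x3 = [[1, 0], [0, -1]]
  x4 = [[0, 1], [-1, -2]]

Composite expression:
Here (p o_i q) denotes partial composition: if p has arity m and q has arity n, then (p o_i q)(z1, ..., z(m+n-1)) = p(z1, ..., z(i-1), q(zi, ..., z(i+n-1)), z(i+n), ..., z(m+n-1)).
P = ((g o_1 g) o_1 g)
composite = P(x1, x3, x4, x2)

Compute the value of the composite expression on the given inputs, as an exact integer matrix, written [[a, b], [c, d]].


[[2, 12], [0, 0]]


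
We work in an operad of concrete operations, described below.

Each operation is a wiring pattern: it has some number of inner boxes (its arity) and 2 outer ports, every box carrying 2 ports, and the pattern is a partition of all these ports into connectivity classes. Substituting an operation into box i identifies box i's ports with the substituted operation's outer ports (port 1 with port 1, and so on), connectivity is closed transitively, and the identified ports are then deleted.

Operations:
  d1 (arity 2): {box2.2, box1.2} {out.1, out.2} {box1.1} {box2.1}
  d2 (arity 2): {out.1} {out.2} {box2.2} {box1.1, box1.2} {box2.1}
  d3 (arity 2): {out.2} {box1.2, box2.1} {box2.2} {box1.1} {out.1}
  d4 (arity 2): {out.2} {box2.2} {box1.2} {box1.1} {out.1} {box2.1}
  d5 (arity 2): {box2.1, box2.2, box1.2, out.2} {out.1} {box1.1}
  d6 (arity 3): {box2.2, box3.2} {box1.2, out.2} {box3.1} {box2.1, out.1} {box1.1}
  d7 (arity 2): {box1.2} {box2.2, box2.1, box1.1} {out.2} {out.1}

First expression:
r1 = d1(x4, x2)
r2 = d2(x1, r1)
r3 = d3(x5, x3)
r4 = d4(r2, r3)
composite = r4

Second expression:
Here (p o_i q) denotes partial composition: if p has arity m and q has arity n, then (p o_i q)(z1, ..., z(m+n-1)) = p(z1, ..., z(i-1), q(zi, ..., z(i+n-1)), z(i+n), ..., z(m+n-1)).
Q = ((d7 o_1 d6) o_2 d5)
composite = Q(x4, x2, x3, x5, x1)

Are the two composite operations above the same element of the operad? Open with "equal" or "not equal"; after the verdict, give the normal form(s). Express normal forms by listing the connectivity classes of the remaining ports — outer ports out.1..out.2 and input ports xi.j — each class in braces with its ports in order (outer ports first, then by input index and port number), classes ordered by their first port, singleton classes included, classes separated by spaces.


In normal form, the first expression is {out.1} {out.2} {x1.1, x1.2} {x2.1} {x2.2, x4.2} {x3.1, x5.2} {x3.2} {x4.1} {x5.1}
In normal form, the second expression is {out.1} {out.2} {x1.1, x1.2} {x2.1} {x2.2, x3.1, x3.2, x5.2} {x4.1} {x4.2} {x5.1}
They disagree, so not equal.

not equal: they reduce to {out.1} {out.2} {x1.1, x1.2} {x2.1} {x2.2, x4.2} {x3.1, x5.2} {x3.2} {x4.1} {x5.1} and {out.1} {out.2} {x1.1, x1.2} {x2.1} {x2.2, x3.1, x3.2, x5.2} {x4.1} {x4.2} {x5.1}


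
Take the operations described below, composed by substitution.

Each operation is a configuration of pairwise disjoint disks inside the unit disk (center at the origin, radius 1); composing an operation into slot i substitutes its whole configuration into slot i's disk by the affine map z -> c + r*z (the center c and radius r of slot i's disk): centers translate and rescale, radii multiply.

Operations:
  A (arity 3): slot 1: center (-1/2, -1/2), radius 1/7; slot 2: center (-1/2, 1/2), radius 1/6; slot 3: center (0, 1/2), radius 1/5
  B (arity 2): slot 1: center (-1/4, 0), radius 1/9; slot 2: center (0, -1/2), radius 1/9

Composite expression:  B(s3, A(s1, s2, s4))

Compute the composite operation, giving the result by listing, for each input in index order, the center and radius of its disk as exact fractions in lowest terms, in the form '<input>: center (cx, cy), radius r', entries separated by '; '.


s1: center (-1/18, -5/9), radius 1/63; s2: center (-1/18, -4/9), radius 1/54; s3: center (-1/4, 0), radius 1/9; s4: center (0, -4/9), radius 1/45

Affine substitution under B: radii multiply and s-centers shift.
tracing s3 down its 1-map path: center (-1/4, 0), radius 1/9
tracing s1 down its 2-map path: center (-1/18, -5/9), radius 1/63
tracing s2 down its 2-map path: center (-1/18, -4/9), radius 1/54
tracing s4 down its 2-map path: center (0, -4/9), radius 1/45


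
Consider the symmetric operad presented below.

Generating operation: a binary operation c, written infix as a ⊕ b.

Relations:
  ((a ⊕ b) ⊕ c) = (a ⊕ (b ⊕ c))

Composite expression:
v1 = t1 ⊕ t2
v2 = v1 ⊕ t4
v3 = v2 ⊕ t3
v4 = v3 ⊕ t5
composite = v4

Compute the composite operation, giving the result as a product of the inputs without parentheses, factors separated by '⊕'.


All parenthesizations of c agree; list the t-inputs left to right.
(t1 ⊕ t2) reduces to t1 ⊕ t2
((t1 ⊕ t2) ⊕ t4) reduces to t1 ⊕ t2 ⊕ t4
(((t1 ⊕ t2) ⊕ t4) ⊕ t3) reduces to t1 ⊕ t2 ⊕ t4 ⊕ t3
((((t1 ⊕ t2) ⊕ t4) ⊕ t3) ⊕ t5) reduces to t1 ⊕ t2 ⊕ t4 ⊕ t3 ⊕ t5

t1 ⊕ t2 ⊕ t4 ⊕ t3 ⊕ t5


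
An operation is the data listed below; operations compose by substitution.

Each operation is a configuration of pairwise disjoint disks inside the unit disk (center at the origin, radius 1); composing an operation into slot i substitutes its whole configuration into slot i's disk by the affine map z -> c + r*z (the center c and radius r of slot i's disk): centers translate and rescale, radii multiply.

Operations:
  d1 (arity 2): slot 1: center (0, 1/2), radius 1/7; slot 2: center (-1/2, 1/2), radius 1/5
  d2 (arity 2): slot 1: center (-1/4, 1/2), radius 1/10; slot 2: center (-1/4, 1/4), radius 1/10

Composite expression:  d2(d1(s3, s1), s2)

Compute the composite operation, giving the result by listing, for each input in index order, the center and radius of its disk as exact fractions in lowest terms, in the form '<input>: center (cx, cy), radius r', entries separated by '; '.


s1: center (-3/10, 11/20), radius 1/50; s2: center (-1/4, 1/4), radius 1/10; s3: center (-1/4, 11/20), radius 1/70

Each s-disk chains the slot maps above it in d2; radii multiply.
input s3: applying the 2 nested substitutions gives center (-1/4, 11/20), radius 1/70
input s1: applying the 2 nested substitutions gives center (-3/10, 11/20), radius 1/50
input s2: applying the 1 nested substitution gives center (-1/4, 1/4), radius 1/10
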